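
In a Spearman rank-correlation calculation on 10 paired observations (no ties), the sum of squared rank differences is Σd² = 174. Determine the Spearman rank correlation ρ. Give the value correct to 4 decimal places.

-0.0545

ρ = 1 − 6Σd² / [n(n²−1)] = 1 − 6×174 / (10×99)
  = 1 − 1044/990 = 1 − 1.05455 ≈ -0.0545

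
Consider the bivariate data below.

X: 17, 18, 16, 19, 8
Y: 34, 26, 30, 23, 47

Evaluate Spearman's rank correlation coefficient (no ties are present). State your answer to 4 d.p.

Rank X: 3, 4, 2, 5, 1
Rank Y: 4, 2, 3, 1, 5
d = rank(X) − rank(Y): -1, 2, -1, 4, -4; Σd² = 38
ρ = 1 − 6Σd² / [n(n²−1)] = 1 − 6×38 / (5×24) = 1 − 228/120 ≈ -0.9000

-0.9000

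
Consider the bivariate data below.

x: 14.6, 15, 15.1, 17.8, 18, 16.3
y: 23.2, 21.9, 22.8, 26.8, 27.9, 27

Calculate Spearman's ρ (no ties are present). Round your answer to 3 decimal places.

Rank x: 1, 2, 3, 5, 6, 4
Rank y: 3, 1, 2, 4, 6, 5
d = rank(x) − rank(y): -2, 1, 1, 1, 0, -1; Σd² = 8
ρ = 1 − 6Σd² / [n(n²−1)] = 1 − 6×8 / (6×35) = 1 − 48/210 ≈ 0.771

0.771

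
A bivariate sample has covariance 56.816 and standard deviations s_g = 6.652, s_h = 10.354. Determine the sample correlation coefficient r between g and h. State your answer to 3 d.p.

r = Cov(g,h) / (s_g · s_h) = 56.816 / (6.652 × 10.354)
  = 56.816 / 68.8748 ≈ 0.825

0.825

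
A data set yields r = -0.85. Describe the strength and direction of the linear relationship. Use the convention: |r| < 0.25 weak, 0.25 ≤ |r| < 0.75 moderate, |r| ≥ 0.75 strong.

r = -0.85 < 0 so the relationship is negative.
|r| = 0.85, which falls in the strong range.

strong negative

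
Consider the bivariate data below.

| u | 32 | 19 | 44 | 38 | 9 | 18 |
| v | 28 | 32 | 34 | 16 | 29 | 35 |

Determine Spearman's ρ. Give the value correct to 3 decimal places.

Rank u: 4, 3, 6, 5, 1, 2
Rank v: 2, 4, 5, 1, 3, 6
d = rank(u) − rank(v): 2, -1, 1, 4, -2, -4; Σd² = 42
ρ = 1 − 6Σd² / [n(n²−1)] = 1 − 6×42 / (6×35) = 1 − 252/210 ≈ -0.200

-0.200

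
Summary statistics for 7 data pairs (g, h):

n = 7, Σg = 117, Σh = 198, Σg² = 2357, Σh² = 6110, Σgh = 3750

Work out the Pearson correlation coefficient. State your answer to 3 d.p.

r = (nΣgh − ΣgΣh) / √[(nΣg² − (Σg)²)(nΣh² − (Σh)²)]
Numerator: 7×3750 − 117×198 = 3084
Denominator: √[(16499 − 13689)(42770 − 39204)] = √[2810 × 3566] = 3165.5110
r = 3084 / 3165.5110 ≈ 0.974

0.974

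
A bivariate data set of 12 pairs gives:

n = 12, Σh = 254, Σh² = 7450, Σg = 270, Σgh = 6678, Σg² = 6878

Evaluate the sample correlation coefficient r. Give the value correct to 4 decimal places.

0.7463

r = (nΣgh − ΣgΣh) / √[(nΣg² − (Σg)²)(nΣh² − (Σh)²)]
Numerator: 12×6678 − 270×254 = 11556
Denominator: √[(82536 − 72900)(89400 − 64516)] = √[9636 × 24884] = 15484.9031
r = 11556 / 15484.9031 ≈ 0.7463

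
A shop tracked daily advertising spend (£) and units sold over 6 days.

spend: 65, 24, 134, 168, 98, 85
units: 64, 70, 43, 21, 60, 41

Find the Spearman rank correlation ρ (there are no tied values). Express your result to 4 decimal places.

-0.8286

Rank spend: 2, 1, 5, 6, 4, 3
Rank units: 5, 6, 3, 1, 4, 2
d = rank(spend) − rank(units): -3, -5, 2, 5, 0, 1; Σd² = 64
ρ = 1 − 6Σd² / [n(n²−1)] = 1 − 6×64 / (6×35) = 1 − 384/210 ≈ -0.8286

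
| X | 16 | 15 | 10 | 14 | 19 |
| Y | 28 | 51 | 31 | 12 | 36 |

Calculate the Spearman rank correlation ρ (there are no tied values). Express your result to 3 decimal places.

Rank X: 4, 3, 1, 2, 5
Rank Y: 2, 5, 3, 1, 4
d = rank(X) − rank(Y): 2, -2, -2, 1, 1; Σd² = 14
ρ = 1 − 6Σd² / [n(n²−1)] = 1 − 6×14 / (5×24) = 1 − 84/120 ≈ 0.300

0.300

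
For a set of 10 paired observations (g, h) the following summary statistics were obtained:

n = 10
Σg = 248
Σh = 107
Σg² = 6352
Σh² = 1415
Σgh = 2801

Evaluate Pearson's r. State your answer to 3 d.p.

0.632

r = (nΣgh − ΣgΣh) / √[(nΣg² − (Σg)²)(nΣh² − (Σh)²)]
Numerator: 10×2801 − 248×107 = 1474
Denominator: √[(63520 − 61504)(14150 − 11449)] = √[2016 × 2701] = 2333.4987
r = 1474 / 2333.4987 ≈ 0.632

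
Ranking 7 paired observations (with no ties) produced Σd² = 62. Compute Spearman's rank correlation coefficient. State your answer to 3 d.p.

-0.107

ρ = 1 − 6Σd² / [n(n²−1)] = 1 − 6×62 / (7×48)
  = 1 − 372/336 = 1 − 1.1071 ≈ -0.107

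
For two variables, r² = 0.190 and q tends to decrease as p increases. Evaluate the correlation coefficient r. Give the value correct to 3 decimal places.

-0.436

|r| = √0.190 = 0.436
The association is negative, so r = −0.436.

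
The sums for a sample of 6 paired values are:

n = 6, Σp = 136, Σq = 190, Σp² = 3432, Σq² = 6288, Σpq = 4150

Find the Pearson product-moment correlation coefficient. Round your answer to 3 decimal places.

-0.509

r = (nΣpq − ΣpΣq) / √[(nΣp² − (Σp)²)(nΣq² − (Σq)²)]
Numerator: 6×4150 − 136×190 = -940
Denominator: √[(20592 − 18496)(37728 − 36100)] = √[2096 × 1628] = 1847.2379
r = -940 / 1847.2379 ≈ -0.509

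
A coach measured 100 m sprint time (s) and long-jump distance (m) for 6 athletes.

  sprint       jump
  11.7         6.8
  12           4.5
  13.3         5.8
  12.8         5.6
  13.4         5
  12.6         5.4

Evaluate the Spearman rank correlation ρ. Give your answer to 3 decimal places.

-0.200

Rank sprint: 1, 2, 5, 4, 6, 3
Rank jump: 6, 1, 5, 4, 2, 3
d = rank(sprint) − rank(jump): -5, 1, 0, 0, 4, 0; Σd² = 42
ρ = 1 − 6Σd² / [n(n²−1)] = 1 − 6×42 / (6×35) = 1 − 252/210 ≈ -0.200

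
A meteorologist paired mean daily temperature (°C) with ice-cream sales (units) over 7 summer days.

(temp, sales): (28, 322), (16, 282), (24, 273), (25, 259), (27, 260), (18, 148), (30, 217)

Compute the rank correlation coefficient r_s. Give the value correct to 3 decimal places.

-0.036

Rank temp: 6, 1, 3, 4, 5, 2, 7
Rank sales: 7, 6, 5, 3, 4, 1, 2
d = rank(temp) − rank(sales): -1, -5, -2, 1, 1, 1, 5; Σd² = 58
ρ = 1 − 6Σd² / [n(n²−1)] = 1 − 6×58 / (7×48) = 1 − 348/336 ≈ -0.036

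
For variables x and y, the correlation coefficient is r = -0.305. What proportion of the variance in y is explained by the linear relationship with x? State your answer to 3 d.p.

0.093

r² = (-0.305)² = 0.093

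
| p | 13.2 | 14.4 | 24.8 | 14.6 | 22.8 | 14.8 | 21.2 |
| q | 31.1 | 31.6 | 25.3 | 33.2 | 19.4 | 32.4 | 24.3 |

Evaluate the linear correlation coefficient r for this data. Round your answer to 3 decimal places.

n = 7, Σp = 125.8, Σq = 197.3, Σp² = 2398.12, Σq² = 5724.71, Σpq = 3414.72
nΣpq − ΣpΣq = 23903.04 − 24820.34 = -917.3
nΣp² − (Σp)² = 16786.84 − 15825.64 = 961.2; nΣq² − (Σq)² = 40072.97 − 38927.29 = 1145.68
r = -917.3 / √(961.2 × 1145.68) = -917.3 / 1049.3939 ≈ -0.874

-0.874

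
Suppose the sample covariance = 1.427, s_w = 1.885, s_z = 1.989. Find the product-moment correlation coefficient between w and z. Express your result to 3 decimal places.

0.381

r = Cov(w,z) / (s_w · s_z) = 1.427 / (1.885 × 1.989)
  = 1.427 / 3.7493 ≈ 0.381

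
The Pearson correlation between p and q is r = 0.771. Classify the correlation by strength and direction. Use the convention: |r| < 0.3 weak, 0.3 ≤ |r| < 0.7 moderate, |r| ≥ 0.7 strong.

strong positive

r = 0.771 > 0 so the relationship is positive.
|r| = 0.771, which falls in the strong range.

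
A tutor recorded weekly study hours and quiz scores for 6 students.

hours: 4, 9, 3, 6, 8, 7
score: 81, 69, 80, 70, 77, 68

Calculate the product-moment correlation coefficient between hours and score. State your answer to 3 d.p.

-0.697

n = 6, Σx = 37, Σy = 445, Σx² = 255, Σy² = 33175, Σxy = 2697
nΣxy − ΣxΣy = 16182 − 16465 = -283
nΣx² − (Σx)² = 1530 − 1369 = 161; nΣy² − (Σy)² = 199050 − 198025 = 1025
r = -283 / √(161 × 1025) = -283 / 406.2327 ≈ -0.697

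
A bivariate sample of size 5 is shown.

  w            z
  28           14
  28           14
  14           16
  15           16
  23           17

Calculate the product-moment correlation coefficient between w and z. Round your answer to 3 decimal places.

-0.663

n = 5, Σw = 108, Σz = 77, Σw² = 2518, Σz² = 1193, Σwz = 1639
nΣwz − ΣwΣz = 8195 − 8316 = -121
nΣw² − (Σw)² = 12590 − 11664 = 926; nΣz² − (Σz)² = 5965 − 5929 = 36
r = -121 / √(926 × 36) = -121 / 182.5815 ≈ -0.663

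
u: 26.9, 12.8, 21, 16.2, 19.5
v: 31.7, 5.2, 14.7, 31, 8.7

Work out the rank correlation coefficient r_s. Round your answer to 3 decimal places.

Rank u: 5, 1, 4, 2, 3
Rank v: 5, 1, 3, 4, 2
d = rank(u) − rank(v): 0, 0, 1, -2, 1; Σd² = 6
ρ = 1 − 6Σd² / [n(n²−1)] = 1 − 6×6 / (5×24) = 1 − 36/120 ≈ 0.700

0.700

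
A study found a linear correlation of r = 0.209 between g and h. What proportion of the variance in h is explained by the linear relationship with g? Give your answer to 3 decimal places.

r² = (0.209)² = 0.044

0.044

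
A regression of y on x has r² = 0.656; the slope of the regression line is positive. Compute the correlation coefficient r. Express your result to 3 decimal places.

|r| = √0.656 = 0.810
The association is positive, so r = 0.810.

0.810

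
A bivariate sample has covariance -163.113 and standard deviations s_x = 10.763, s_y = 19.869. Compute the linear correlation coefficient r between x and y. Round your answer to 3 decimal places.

-0.763

r = Cov(x,y) / (s_x · s_y) = -163.113 / (10.763 × 19.869)
  = -163.113 / 213.8500 ≈ -0.763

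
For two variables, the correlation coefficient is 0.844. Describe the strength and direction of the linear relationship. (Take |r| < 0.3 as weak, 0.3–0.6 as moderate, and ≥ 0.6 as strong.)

r = 0.844 > 0 so the relationship is positive.
|r| = 0.844, which falls in the strong range.

strong positive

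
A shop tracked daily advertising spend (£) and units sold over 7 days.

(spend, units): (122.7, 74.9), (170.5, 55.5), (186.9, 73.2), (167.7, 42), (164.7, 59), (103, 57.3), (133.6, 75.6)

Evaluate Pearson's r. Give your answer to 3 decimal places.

-0.206

n = 7, Σx = 1049.1, Σy = 437.5, Σx² = 162764.49, Σy² = 28292.15, Σxy = 65096.82
nΣxy − ΣxΣy = 455677.74 − 458981.25 = -3303.51
nΣx² − (Σx)² = 1139351.43 − 1100610.81 = 38740.62; nΣy² − (Σy)² = 198045.05 − 191406.25 = 6638.8
r = -3303.51 / √(38740.62 × 6638.8) = -3303.51 / 16037.1827 ≈ -0.206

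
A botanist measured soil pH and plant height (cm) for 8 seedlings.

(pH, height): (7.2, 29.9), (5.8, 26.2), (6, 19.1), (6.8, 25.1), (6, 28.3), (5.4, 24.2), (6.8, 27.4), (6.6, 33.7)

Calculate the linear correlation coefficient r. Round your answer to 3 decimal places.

0.478

n = 8, Σx = 50.6, Σy = 213.9, Σx² = 322.68, Σy² = 5848.25, Σxy = 1361.74
nΣxy − ΣxΣy = 10893.92 − 10823.34 = 70.58
nΣx² − (Σx)² = 2581.44 − 2560.36 = 21.08; nΣy² − (Σy)² = 46786 − 45753.21 = 1032.79
r = 70.58 / √(21.08 × 1032.79) = 70.58 / 147.5507 ≈ 0.478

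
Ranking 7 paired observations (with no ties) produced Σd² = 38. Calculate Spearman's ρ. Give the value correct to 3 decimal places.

ρ = 1 − 6Σd² / [n(n²−1)] = 1 − 6×38 / (7×48)
  = 1 − 228/336 = 1 − 0.6786 ≈ 0.321

0.321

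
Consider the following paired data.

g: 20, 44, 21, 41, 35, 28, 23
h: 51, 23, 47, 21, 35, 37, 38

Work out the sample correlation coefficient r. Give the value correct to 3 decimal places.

-0.942

n = 7, Σg = 212, Σh = 252, Σg² = 6996, Σh² = 9818, Σgh = 7015
nΣgh − ΣgΣh = 49105 − 53424 = -4319
nΣg² − (Σg)² = 48972 − 44944 = 4028; nΣh² − (Σh)² = 68726 − 63504 = 5222
r = -4319 / √(4028 × 5222) = -4319 / 4586.3074 ≈ -0.942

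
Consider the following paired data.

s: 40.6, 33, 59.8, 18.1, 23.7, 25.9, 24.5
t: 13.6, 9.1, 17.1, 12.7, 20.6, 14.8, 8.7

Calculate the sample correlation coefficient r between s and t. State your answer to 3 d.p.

0.212

n = 7, Σs = 225.6, Σt = 96.6, Σs² = 8473.76, Σt² = 1440.56, Σst = 3189.6
nΣst − ΣsΣt = 22327.2 − 21792.96 = 534.24
nΣs² − (Σs)² = 59316.32 − 50895.36 = 8420.96; nΣt² − (Σt)² = 10083.92 − 9331.56 = 752.36
r = 534.24 / √(8420.96 × 752.36) = 534.24 / 2517.0605 ≈ 0.212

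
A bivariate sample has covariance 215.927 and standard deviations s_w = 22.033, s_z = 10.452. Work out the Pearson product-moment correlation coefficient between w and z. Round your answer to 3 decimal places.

r = Cov(w,z) / (s_w · s_z) = 215.927 / (22.033 × 10.452)
  = 215.927 / 230.2889 ≈ 0.938

0.938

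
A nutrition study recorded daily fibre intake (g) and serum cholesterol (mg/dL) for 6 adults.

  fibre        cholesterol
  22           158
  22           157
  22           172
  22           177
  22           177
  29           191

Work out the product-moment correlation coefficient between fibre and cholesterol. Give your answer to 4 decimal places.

n = 6, Σx = 139, Σy = 1032, Σx² = 3261, Σy² = 178336, Σxy = 24041
nΣxy − ΣxΣy = 144246 − 143448 = 798
nΣx² − (Σx)² = 19566 − 19321 = 245; nΣy² − (Σy)² = 1070016 − 1065024 = 4992
r = 798 / √(245 × 4992) = 798 / 1105.9114 ≈ 0.7216

0.7216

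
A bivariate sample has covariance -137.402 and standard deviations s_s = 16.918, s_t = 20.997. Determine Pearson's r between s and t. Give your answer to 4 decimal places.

-0.3868

r = Cov(s,t) / (s_s · s_t) = -137.402 / (16.918 × 20.997)
  = -137.402 / 355.2272 ≈ -0.3868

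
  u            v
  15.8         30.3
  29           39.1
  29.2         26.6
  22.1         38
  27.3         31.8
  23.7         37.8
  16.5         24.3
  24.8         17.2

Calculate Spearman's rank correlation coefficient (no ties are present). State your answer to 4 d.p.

0.1429

Rank u: 1, 7, 8, 3, 6, 4, 2, 5
Rank v: 4, 8, 3, 7, 5, 6, 2, 1
d = rank(u) − rank(v): -3, -1, 5, -4, 1, -2, 0, 4; Σd² = 72
ρ = 1 − 6Σd² / [n(n²−1)] = 1 − 6×72 / (8×63) = 1 − 432/504 ≈ 0.1429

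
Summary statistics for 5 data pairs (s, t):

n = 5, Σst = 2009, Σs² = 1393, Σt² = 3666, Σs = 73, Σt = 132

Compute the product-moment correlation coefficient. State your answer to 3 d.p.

0.336

r = (nΣst − ΣsΣt) / √[(nΣs² − (Σs)²)(nΣt² − (Σt)²)]
Numerator: 5×2009 − 73×132 = 409
Denominator: √[(6965 − 5329)(18330 − 17424)] = √[1636 × 906] = 1217.4629
r = 409 / 1217.4629 ≈ 0.336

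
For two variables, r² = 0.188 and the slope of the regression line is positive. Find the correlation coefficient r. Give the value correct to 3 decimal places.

|r| = √0.188 = 0.434
The association is positive, so r = 0.434.

0.434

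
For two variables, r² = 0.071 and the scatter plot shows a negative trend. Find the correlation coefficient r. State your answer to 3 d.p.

-0.266

|r| = √0.071 = 0.266
The association is negative, so r = −0.266.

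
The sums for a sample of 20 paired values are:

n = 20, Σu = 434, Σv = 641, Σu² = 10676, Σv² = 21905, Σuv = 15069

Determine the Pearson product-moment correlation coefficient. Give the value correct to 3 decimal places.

0.886

r = (nΣuv − ΣuΣv) / √[(nΣu² − (Σu)²)(nΣv² − (Σv)²)]
Numerator: 20×15069 − 434×641 = 23186
Denominator: √[(213520 − 188356)(438100 − 410881)] = √[25164 × 27219] = 26171.3377
r = 23186 / 26171.3377 ≈ 0.886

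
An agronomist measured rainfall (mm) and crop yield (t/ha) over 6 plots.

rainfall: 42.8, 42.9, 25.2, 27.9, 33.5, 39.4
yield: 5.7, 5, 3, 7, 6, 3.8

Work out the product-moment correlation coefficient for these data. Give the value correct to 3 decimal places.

0.070

n = 6, Σx = 211.7, Σy = 30.5, Σx² = 7760.31, Σy² = 165.93, Σxy = 1080.08
nΣxy − ΣxΣy = 6480.48 − 6456.85 = 23.63
nΣx² − (Σx)² = 46561.86 − 44816.89 = 1744.97; nΣy² − (Σy)² = 995.58 − 930.25 = 65.33
r = 23.63 / √(1744.97 × 65.33) = 23.63 / 337.6372 ≈ 0.070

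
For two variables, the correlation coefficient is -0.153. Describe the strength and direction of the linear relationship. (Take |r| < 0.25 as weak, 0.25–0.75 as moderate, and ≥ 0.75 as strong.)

r = -0.153 < 0 so the relationship is negative.
|r| = 0.153, which falls in the weak range.

weak negative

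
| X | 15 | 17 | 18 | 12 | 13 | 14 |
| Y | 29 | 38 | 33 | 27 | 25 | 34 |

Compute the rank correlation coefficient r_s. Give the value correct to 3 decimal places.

0.657

Rank X: 4, 5, 6, 1, 2, 3
Rank Y: 3, 6, 4, 2, 1, 5
d = rank(X) − rank(Y): 1, -1, 2, -1, 1, -2; Σd² = 12
ρ = 1 − 6Σd² / [n(n²−1)] = 1 − 6×12 / (6×35) = 1 − 72/210 ≈ 0.657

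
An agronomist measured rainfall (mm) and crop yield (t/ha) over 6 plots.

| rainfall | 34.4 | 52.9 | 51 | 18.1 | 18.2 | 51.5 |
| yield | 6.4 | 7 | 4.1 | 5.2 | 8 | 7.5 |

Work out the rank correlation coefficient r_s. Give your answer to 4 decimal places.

Rank rainfall: 3, 6, 4, 1, 2, 5
Rank yield: 3, 4, 1, 2, 6, 5
d = rank(rainfall) − rank(yield): 0, 2, 3, -1, -4, 0; Σd² = 30
ρ = 1 − 6Σd² / [n(n²−1)] = 1 − 6×30 / (6×35) = 1 − 180/210 ≈ 0.1429

0.1429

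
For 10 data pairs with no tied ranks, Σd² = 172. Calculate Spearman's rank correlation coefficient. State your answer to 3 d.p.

-0.042

ρ = 1 − 6Σd² / [n(n²−1)] = 1 − 6×172 / (10×99)
  = 1 − 1032/990 = 1 − 1.0424 ≈ -0.042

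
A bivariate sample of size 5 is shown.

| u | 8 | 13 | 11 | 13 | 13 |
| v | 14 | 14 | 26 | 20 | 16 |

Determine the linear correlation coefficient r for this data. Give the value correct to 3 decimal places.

0.090

n = 5, Σu = 58, Σv = 90, Σu² = 692, Σv² = 1724, Σuv = 1048
nΣuv − ΣuΣv = 5240 − 5220 = 20
nΣu² − (Σu)² = 3460 − 3364 = 96; nΣv² − (Σv)² = 8620 − 8100 = 520
r = 20 / √(96 × 520) = 20 / 223.4278 ≈ 0.090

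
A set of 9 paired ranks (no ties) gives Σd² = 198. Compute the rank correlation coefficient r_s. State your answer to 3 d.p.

-0.650

ρ = 1 − 6Σd² / [n(n²−1)] = 1 − 6×198 / (9×80)
  = 1 − 1188/720 = 1 − 1.6500 ≈ -0.650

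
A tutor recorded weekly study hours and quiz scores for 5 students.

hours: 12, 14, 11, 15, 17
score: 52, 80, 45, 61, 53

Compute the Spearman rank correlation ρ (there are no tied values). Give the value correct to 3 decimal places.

0.600

Rank hours: 2, 3, 1, 4, 5
Rank score: 2, 5, 1, 4, 3
d = rank(hours) − rank(score): 0, -2, 0, 0, 2; Σd² = 8
ρ = 1 − 6Σd² / [n(n²−1)] = 1 − 6×8 / (5×24) = 1 − 48/120 ≈ 0.600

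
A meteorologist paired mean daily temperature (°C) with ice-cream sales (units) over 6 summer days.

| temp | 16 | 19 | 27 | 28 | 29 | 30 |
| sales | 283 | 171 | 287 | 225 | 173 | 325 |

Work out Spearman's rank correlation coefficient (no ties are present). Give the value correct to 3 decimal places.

0.314

Rank temp: 1, 2, 3, 4, 5, 6
Rank sales: 4, 1, 5, 3, 2, 6
d = rank(temp) − rank(sales): -3, 1, -2, 1, 3, 0; Σd² = 24
ρ = 1 − 6Σd² / [n(n²−1)] = 1 − 6×24 / (6×35) = 1 − 144/210 ≈ 0.314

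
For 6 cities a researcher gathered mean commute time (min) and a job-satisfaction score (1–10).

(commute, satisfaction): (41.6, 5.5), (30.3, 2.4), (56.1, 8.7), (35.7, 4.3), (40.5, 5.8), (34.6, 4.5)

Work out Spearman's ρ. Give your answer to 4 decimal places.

0.8857

Rank commute: 5, 1, 6, 3, 4, 2
Rank satisfaction: 4, 1, 6, 2, 5, 3
d = rank(commute) − rank(satisfaction): 1, 0, 0, 1, -1, -1; Σd² = 4
ρ = 1 − 6Σd² / [n(n²−1)] = 1 − 6×4 / (6×35) = 1 − 24/210 ≈ 0.8857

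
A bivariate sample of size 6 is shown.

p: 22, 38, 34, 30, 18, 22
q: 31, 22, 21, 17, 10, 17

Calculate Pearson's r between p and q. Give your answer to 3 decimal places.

0.258

n = 6, Σp = 164, Σq = 118, Σp² = 4792, Σq² = 2564, Σpq = 3296
nΣpq − ΣpΣq = 19776 − 19352 = 424
nΣp² − (Σp)² = 28752 − 26896 = 1856; nΣq² − (Σq)² = 15384 − 13924 = 1460
r = 424 / √(1856 × 1460) = 424 / 1646.1349 ≈ 0.258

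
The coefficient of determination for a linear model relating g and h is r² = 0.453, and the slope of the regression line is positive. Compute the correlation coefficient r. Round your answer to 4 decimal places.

|r| = √0.453 = 0.6731
The association is positive, so r = 0.6731.

0.6731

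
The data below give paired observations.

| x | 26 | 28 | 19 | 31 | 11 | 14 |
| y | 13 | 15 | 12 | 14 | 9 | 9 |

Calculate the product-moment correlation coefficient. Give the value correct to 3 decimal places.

0.950

n = 6, Σx = 129, Σy = 72, Σx² = 3099, Σy² = 896, Σxy = 1645
nΣxy − ΣxΣy = 9870 − 9288 = 582
nΣx² − (Σx)² = 18594 − 16641 = 1953; nΣy² − (Σy)² = 5376 − 5184 = 192
r = 582 / √(1953 × 192) = 582 / 612.3528 ≈ 0.950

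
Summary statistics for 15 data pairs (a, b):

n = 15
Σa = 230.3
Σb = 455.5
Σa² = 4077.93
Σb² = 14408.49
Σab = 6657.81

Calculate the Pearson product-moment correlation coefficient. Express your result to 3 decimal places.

-0.600

r = (nΣab − ΣaΣb) / √[(nΣa² − (Σa)²)(nΣb² − (Σb)²)]
Numerator: 15×6657.81 − 230.3×455.5 = -5034.5
Denominator: √[(61168.95 − 53038.09)(216127.35 − 207480.25)] = √[8130.86 × 8647.1] = 8385.0080
r = -5034.5 / 8385.0080 ≈ -0.600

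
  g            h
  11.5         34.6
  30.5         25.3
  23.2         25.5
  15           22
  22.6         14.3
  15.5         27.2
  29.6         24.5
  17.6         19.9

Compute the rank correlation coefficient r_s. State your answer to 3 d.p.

Rank g: 1, 8, 6, 2, 5, 3, 7, 4
Rank h: 8, 5, 6, 3, 1, 7, 4, 2
d = rank(g) − rank(h): -7, 3, 0, -1, 4, -4, 3, 2; Σd² = 104
ρ = 1 − 6Σd² / [n(n²−1)] = 1 − 6×104 / (8×63) = 1 − 624/504 ≈ -0.238

-0.238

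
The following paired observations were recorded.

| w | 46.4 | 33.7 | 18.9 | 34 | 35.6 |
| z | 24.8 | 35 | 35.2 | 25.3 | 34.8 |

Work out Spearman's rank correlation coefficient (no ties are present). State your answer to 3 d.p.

-0.900

Rank w: 5, 2, 1, 3, 4
Rank z: 1, 4, 5, 2, 3
d = rank(w) − rank(z): 4, -2, -4, 1, 1; Σd² = 38
ρ = 1 − 6Σd² / [n(n²−1)] = 1 − 6×38 / (5×24) = 1 − 228/120 ≈ -0.900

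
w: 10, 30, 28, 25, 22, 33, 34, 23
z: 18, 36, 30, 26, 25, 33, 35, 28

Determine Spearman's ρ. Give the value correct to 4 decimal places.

Rank w: 1, 6, 5, 4, 2, 7, 8, 3
Rank z: 1, 8, 5, 3, 2, 6, 7, 4
d = rank(w) − rank(z): 0, -2, 0, 1, 0, 1, 1, -1; Σd² = 8
ρ = 1 − 6Σd² / [n(n²−1)] = 1 − 6×8 / (8×63) = 1 − 48/504 ≈ 0.9048

0.9048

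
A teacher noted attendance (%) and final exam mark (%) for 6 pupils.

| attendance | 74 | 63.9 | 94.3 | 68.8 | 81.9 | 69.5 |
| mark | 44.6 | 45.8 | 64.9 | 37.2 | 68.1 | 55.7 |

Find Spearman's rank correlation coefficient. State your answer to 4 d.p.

0.6571

Rank attendance: 4, 1, 6, 2, 5, 3
Rank mark: 2, 3, 5, 1, 6, 4
d = rank(attendance) − rank(mark): 2, -2, 1, 1, -1, -1; Σd² = 12
ρ = 1 − 6Σd² / [n(n²−1)] = 1 − 6×12 / (6×35) = 1 − 72/210 ≈ 0.6571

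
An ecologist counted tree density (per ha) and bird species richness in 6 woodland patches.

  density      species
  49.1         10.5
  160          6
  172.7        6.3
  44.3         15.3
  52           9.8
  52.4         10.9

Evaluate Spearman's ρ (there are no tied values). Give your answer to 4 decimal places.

-0.7714

Rank density: 2, 5, 6, 1, 3, 4
Rank species: 4, 1, 2, 6, 3, 5
d = rank(density) − rank(species): -2, 4, 4, -5, 0, -1; Σd² = 62
ρ = 1 − 6Σd² / [n(n²−1)] = 1 − 6×62 / (6×35) = 1 − 372/210 ≈ -0.7714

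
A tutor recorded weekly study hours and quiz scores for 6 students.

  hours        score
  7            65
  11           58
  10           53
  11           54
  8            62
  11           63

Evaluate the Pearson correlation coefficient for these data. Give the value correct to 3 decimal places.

n = 6, Σx = 58, Σy = 355, Σx² = 576, Σy² = 21127, Σxy = 3406
nΣxy − ΣxΣy = 20436 − 20590 = -154
nΣx² − (Σx)² = 3456 − 3364 = 92; nΣy² − (Σy)² = 126762 − 126025 = 737
r = -154 / √(92 × 737) = -154 / 260.3920 ≈ -0.591

-0.591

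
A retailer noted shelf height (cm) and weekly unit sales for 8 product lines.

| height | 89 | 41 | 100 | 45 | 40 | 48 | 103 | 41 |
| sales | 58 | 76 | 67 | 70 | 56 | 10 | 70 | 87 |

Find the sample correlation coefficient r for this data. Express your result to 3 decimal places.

n = 8, Σx = 507, Σy = 494, Σx² = 37821, Σy² = 34234, Σxy = 31625
nΣxy − ΣxΣy = 253000 − 250458 = 2542
nΣx² − (Σx)² = 302568 − 257049 = 45519; nΣy² − (Σy)² = 273872 − 244036 = 29836
r = 2542 / √(45519 × 29836) = 2542 / 36852.4746 ≈ 0.069

0.069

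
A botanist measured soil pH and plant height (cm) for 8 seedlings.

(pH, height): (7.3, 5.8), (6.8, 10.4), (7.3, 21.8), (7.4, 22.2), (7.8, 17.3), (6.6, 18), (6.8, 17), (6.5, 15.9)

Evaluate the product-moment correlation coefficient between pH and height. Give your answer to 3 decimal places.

n = 8, Σx = 56.5, Σy = 128.4, Σx² = 400.47, Σy² = 2274.98, Σxy = 909.17
nΣxy − ΣxΣy = 7273.36 − 7254.6 = 18.76
nΣx² − (Σx)² = 3203.76 − 3192.25 = 11.51; nΣy² − (Σy)² = 18199.84 − 16486.56 = 1713.28
r = 18.76 / √(11.51 × 1713.28) = 18.76 / 140.4274 ≈ 0.134

0.134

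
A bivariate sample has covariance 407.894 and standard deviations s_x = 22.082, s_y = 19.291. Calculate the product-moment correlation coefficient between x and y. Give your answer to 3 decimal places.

r = Cov(x,y) / (s_x · s_y) = 407.894 / (22.082 × 19.291)
  = 407.894 / 425.9839 ≈ 0.958

0.958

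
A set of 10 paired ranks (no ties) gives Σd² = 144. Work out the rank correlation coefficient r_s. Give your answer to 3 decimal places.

ρ = 1 − 6Σd² / [n(n²−1)] = 1 − 6×144 / (10×99)
  = 1 − 864/990 = 1 − 0.8727 ≈ 0.127

0.127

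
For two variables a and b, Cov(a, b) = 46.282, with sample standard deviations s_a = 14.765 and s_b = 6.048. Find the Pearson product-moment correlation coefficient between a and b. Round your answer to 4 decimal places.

0.5183

r = Cov(a,b) / (s_a · s_b) = 46.282 / (14.765 × 6.048)
  = 46.282 / 89.2987 ≈ 0.5183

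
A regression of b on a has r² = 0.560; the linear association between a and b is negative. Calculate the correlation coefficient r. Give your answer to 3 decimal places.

|r| = √0.560 = 0.748
The association is negative, so r = −0.748.

-0.748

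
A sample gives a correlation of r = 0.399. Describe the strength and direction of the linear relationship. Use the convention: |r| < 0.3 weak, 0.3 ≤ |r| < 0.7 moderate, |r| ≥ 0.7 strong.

r = 0.399 > 0 so the relationship is positive.
|r| = 0.399, which falls in the moderate range.

moderate positive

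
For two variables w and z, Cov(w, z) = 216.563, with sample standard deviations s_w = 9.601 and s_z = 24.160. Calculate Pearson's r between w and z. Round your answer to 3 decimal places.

0.934

r = Cov(w,z) / (s_w · s_z) = 216.563 / (9.601 × 24.160)
  = 216.563 / 231.9602 ≈ 0.934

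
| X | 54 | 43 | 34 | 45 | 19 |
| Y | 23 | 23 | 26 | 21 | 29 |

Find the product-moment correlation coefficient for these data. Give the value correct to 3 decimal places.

n = 5, ΣX = 195, ΣY = 122, ΣX² = 8307, ΣY² = 3016, ΣXY = 4611
nΣXY − ΣXΣY = 23055 − 23790 = -735
nΣX² − (ΣX)² = 41535 − 38025 = 3510; nΣY² − (ΣY)² = 15080 − 14884 = 196
r = -735 / √(3510 × 196) = -735 / 829.4335 ≈ -0.886

-0.886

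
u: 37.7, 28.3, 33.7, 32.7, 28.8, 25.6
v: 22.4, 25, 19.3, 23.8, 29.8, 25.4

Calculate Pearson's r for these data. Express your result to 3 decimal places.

n = 6, Σu = 186.8, Σv = 145.7, Σu² = 5911.96, Σv² = 3598.89, Σuv = 4489.13
nΣuv − ΣuΣv = 26934.78 − 27216.76 = -281.98
nΣu² − (Σu)² = 35471.76 − 34894.24 = 577.52; nΣv² − (Σv)² = 21593.34 − 21228.49 = 364.85
r = -281.98 / √(577.52 × 364.85) = -281.98 / 459.0296 ≈ -0.614

-0.614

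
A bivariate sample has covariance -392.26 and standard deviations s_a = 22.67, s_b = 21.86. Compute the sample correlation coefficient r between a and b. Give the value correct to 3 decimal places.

-0.792

r = Cov(a,b) / (s_a · s_b) = -392.26 / (22.67 × 21.86)
  = -392.26 / 495.5662 ≈ -0.792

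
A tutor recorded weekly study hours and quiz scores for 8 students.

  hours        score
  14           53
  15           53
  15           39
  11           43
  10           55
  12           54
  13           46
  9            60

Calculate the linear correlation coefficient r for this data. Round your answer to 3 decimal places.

-0.505

n = 8, Σx = 99, Σy = 403, Σx² = 1261, Σy² = 20645, Σxy = 4931
nΣxy − ΣxΣy = 39448 − 39897 = -449
nΣx² − (Σx)² = 10088 − 9801 = 287; nΣy² − (Σy)² = 165160 − 162409 = 2751
r = -449 / √(287 × 2751) = -449 / 888.5589 ≈ -0.505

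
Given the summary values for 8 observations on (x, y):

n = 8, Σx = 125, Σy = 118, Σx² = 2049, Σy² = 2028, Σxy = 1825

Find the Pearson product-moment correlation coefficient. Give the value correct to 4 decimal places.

-0.1129

r = (nΣxy − ΣxΣy) / √[(nΣx² − (Σx)²)(nΣy² − (Σy)²)]
Numerator: 8×1825 − 125×118 = -150
Denominator: √[(16392 − 15625)(16224 − 13924)] = √[767 × 2300] = 1328.1943
r = -150 / 1328.1943 ≈ -0.1129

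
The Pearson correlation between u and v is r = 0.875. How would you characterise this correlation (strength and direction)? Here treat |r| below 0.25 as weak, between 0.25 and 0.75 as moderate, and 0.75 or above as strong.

strong positive

r = 0.875 > 0 so the relationship is positive.
|r| = 0.875, which falls in the strong range.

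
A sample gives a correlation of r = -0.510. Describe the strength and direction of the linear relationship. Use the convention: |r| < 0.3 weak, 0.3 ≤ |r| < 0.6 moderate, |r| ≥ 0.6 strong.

moderate negative

r = -0.510 < 0 so the relationship is negative.
|r| = 0.510, which falls in the moderate range.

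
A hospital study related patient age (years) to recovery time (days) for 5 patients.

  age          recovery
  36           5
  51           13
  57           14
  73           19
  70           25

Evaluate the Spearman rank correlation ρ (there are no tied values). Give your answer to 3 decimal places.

0.900

Rank age: 1, 2, 3, 5, 4
Rank recovery: 1, 2, 3, 4, 5
d = rank(age) − rank(recovery): 0, 0, 0, 1, -1; Σd² = 2
ρ = 1 − 6Σd² / [n(n²−1)] = 1 − 6×2 / (5×24) = 1 − 12/120 ≈ 0.900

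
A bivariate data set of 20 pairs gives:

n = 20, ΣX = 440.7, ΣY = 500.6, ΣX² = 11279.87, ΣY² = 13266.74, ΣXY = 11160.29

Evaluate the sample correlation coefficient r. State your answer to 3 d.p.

r = (nΣXY − ΣXΣY) / √[(nΣX² − (ΣX)²)(nΣY² − (ΣY)²)]
Numerator: 20×11160.29 − 440.7×500.6 = 2591.38
Denominator: √[(225597.4 − 194216.49)(265334.8 − 250600.36)] = √[31380.91 × 14734.44] = 21503.0262
r = 2591.38 / 21503.0262 ≈ 0.121

0.121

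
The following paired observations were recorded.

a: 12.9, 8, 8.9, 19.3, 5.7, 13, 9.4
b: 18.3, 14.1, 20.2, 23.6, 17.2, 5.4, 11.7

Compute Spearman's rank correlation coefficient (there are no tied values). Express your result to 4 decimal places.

0.1429

Rank a: 5, 2, 3, 7, 1, 6, 4
Rank b: 5, 3, 6, 7, 4, 1, 2
d = rank(a) − rank(b): 0, -1, -3, 0, -3, 5, 2; Σd² = 48
ρ = 1 − 6Σd² / [n(n²−1)] = 1 − 6×48 / (7×48) = 1 − 288/336 ≈ 0.1429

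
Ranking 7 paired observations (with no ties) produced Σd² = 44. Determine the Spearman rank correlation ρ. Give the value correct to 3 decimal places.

ρ = 1 − 6Σd² / [n(n²−1)] = 1 − 6×44 / (7×48)
  = 1 − 264/336 = 1 − 0.7857 ≈ 0.214

0.214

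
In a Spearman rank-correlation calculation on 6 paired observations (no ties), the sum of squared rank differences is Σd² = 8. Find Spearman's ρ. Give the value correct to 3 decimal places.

0.771

ρ = 1 − 6Σd² / [n(n²−1)] = 1 − 6×8 / (6×35)
  = 1 − 48/210 = 1 − 0.2286 ≈ 0.771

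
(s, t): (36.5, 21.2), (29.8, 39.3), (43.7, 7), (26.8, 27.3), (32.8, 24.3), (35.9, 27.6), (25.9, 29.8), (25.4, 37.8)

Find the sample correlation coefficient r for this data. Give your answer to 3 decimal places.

-0.833

n = 8, Σs = 256.8, Σt = 214.3, Σs² = 8528.84, Σt² = 6457.35, Σst = 6502.3
nΣst − ΣsΣt = 52018.4 − 55032.24 = -3013.84
nΣs² − (Σs)² = 68230.72 − 65946.24 = 2284.48; nΣt² − (Σt)² = 51658.8 − 45924.49 = 5734.31
r = -3013.84 / √(2284.48 × 5734.31) = -3013.84 / 3619.3807 ≈ -0.833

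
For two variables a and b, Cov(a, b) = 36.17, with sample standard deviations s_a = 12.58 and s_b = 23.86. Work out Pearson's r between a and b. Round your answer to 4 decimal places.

r = Cov(a,b) / (s_a · s_b) = 36.17 / (12.58 × 23.86)
  = 36.17 / 300.1588 ≈ 0.1205

0.1205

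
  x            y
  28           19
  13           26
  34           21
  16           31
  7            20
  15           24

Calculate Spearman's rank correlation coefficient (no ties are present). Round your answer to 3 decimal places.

-0.143

Rank x: 5, 2, 6, 4, 1, 3
Rank y: 1, 5, 3, 6, 2, 4
d = rank(x) − rank(y): 4, -3, 3, -2, -1, -1; Σd² = 40
ρ = 1 − 6Σd² / [n(n²−1)] = 1 − 6×40 / (6×35) = 1 − 240/210 ≈ -0.143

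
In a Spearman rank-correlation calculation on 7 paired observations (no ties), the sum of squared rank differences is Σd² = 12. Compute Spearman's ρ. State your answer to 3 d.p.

0.786

ρ = 1 − 6Σd² / [n(n²−1)] = 1 − 6×12 / (7×48)
  = 1 − 72/336 = 1 − 0.2143 ≈ 0.786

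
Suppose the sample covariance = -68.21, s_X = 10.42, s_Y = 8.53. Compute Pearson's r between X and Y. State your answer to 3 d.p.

r = Cov(X,Y) / (s_X · s_Y) = -68.21 / (10.42 × 8.53)
  = -68.21 / 88.8826 ≈ -0.767

-0.767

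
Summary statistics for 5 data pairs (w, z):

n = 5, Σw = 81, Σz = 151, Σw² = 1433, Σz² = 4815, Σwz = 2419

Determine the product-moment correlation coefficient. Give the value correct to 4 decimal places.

-0.1550

r = (nΣwz − ΣwΣz) / √[(nΣw² − (Σw)²)(nΣz² − (Σz)²)]
Numerator: 5×2419 − 81×151 = -136
Denominator: √[(7165 − 6561)(24075 − 22801)] = √[604 × 1274] = 877.2092
r = -136 / 877.2092 ≈ -0.1550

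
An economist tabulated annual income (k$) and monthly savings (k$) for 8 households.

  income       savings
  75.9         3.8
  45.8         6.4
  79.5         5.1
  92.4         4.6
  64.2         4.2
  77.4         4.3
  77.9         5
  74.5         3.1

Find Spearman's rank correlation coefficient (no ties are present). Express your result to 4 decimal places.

0.1905

Rank income: 4, 1, 7, 8, 2, 5, 6, 3
Rank savings: 2, 8, 7, 5, 3, 4, 6, 1
d = rank(income) − rank(savings): 2, -7, 0, 3, -1, 1, 0, 2; Σd² = 68
ρ = 1 − 6Σd² / [n(n²−1)] = 1 − 6×68 / (8×63) = 1 − 408/504 ≈ 0.1905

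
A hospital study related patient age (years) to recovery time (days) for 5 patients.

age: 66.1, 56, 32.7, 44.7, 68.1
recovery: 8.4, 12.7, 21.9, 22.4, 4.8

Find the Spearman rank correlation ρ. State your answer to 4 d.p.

Rank age: 4, 3, 1, 2, 5
Rank recovery: 2, 3, 4, 5, 1
d = rank(age) − rank(recovery): 2, 0, -3, -3, 4; Σd² = 38
ρ = 1 − 6Σd² / [n(n²−1)] = 1 − 6×38 / (5×24) = 1 − 228/120 ≈ -0.9000

-0.9000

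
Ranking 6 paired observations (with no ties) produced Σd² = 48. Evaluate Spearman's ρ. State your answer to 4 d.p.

-0.3714

ρ = 1 − 6Σd² / [n(n²−1)] = 1 − 6×48 / (6×35)
  = 1 − 288/210 = 1 − 1.37143 ≈ -0.3714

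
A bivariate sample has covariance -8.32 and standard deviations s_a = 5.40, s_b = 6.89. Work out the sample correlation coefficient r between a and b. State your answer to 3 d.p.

-0.224

r = Cov(a,b) / (s_a · s_b) = -8.32 / (5.40 × 6.89)
  = -8.32 / 37.2060 ≈ -0.224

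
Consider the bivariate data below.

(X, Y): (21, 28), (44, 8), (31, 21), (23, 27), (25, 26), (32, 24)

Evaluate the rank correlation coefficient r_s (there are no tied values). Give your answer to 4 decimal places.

Rank X: 1, 6, 4, 2, 3, 5
Rank Y: 6, 1, 2, 5, 4, 3
d = rank(X) − rank(Y): -5, 5, 2, -3, -1, 2; Σd² = 68
ρ = 1 − 6Σd² / [n(n²−1)] = 1 − 6×68 / (6×35) = 1 − 408/210 ≈ -0.9429

-0.9429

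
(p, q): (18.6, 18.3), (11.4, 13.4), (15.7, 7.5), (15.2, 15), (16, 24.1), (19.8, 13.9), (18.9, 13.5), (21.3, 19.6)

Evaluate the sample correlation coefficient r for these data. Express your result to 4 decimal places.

0.2559

n = 8, Σp = 136.9, Σq = 125.3, Σp² = 2412.39, Σq² = 2136.13, Σpq = 2172.34
nΣpq − ΣpΣq = 17378.72 − 17153.57 = 225.15
nΣp² − (Σp)² = 19299.12 − 18741.61 = 557.51; nΣq² − (Σq)² = 17089.04 − 15700.09 = 1388.95
r = 225.15 / √(557.51 × 1388.95) = 225.15 / 879.9736 ≈ 0.2559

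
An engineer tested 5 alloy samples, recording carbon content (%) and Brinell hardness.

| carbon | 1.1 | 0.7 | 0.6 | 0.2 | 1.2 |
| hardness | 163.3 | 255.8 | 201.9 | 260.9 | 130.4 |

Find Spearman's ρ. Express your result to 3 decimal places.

Rank carbon: 4, 3, 2, 1, 5
Rank hardness: 2, 4, 3, 5, 1
d = rank(carbon) − rank(hardness): 2, -1, -1, -4, 4; Σd² = 38
ρ = 1 − 6Σd² / [n(n²−1)] = 1 − 6×38 / (5×24) = 1 − 228/120 ≈ -0.900

-0.900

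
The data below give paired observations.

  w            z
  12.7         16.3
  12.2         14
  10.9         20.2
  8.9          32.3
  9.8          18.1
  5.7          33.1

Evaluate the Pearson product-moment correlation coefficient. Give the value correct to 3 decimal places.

-0.877

n = 6, Σw = 60.2, Σz = 134, Σw² = 636.68, Σz² = 3336.24, Σwz = 1251.51
nΣwz − ΣwΣz = 7509.06 − 8066.8 = -557.74
nΣw² − (Σw)² = 3820.08 − 3624.04 = 196.04; nΣz² − (Σz)² = 20017.44 − 17956 = 2061.44
r = -557.74 / √(196.04 × 2061.44) = -557.74 / 635.7080 ≈ -0.877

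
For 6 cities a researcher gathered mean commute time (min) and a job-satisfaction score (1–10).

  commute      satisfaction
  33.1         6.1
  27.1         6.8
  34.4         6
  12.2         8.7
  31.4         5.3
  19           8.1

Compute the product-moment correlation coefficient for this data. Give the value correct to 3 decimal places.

n = 6, Σx = 157.2, Σy = 41, Σx² = 4509.18, Σy² = 288.84, Σxy = 1019.05
nΣxy − ΣxΣy = 6114.3 − 6445.2 = -330.9
nΣx² − (Σx)² = 27055.08 − 24711.84 = 2343.24; nΣy² − (Σy)² = 1733.04 − 1681 = 52.04
r = -330.9 / √(2343.24 × 52.04) = -330.9 / 349.2022 ≈ -0.948

-0.948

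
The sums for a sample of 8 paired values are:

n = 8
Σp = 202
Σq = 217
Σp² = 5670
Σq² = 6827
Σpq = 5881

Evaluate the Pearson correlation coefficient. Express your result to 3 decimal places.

r = (nΣpq − ΣpΣq) / √[(nΣp² − (Σp)²)(nΣq² − (Σq)²)]
Numerator: 8×5881 − 202×217 = 3214
Denominator: √[(45360 − 40804)(54616 − 47089)] = √[4556 × 7527] = 5856.0236
r = 3214 / 5856.0236 ≈ 0.549

0.549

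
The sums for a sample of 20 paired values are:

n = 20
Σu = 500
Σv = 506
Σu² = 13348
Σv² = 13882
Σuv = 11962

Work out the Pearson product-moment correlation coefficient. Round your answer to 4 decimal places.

-0.7189

r = (nΣuv − ΣuΣv) / √[(nΣu² − (Σu)²)(nΣv² − (Σv)²)]
Numerator: 20×11962 − 500×506 = -13760
Denominator: √[(266960 − 250000)(277640 − 256036)] = √[16960 × 21604] = 19141.6781
r = -13760 / 19141.6781 ≈ -0.7189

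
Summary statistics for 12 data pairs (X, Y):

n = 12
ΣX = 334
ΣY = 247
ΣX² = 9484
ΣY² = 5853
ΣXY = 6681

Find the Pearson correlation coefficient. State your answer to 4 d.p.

r = (nΣXY − ΣXΣY) / √[(nΣX² − (ΣX)²)(nΣY² − (ΣY)²)]
Numerator: 12×6681 − 334×247 = -2326
Denominator: √[(113808 − 111556)(70236 − 61009)] = √[2252 × 9227] = 4558.4212
r = -2326 / 4558.4212 ≈ -0.5103

-0.5103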